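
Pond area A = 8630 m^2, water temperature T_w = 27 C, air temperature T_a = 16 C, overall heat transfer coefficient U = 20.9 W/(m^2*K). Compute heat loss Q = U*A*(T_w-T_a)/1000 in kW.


Temperature difference dT = 27 - 16 = 11 K
Heat loss (W) = U * A * dT = 20.9 * 8630 * 11 = 1984037 W
Convert to kW: 1984037 / 1000 = 1984.037 kW

1984.037 kW


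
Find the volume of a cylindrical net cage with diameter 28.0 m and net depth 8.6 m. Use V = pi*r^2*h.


r = d/2 = 28.0/2 = 14 m
Base area = pi*r^2 = pi*14^2 = 615.75216 m^2
Volume = 615.75216 * 8.6 = 5295.47 m^3

5295.47 m^3


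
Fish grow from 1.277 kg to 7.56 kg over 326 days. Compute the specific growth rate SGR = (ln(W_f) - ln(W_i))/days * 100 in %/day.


ln(W_f) = ln(7.56) = 2.0228712
ln(W_i) = ln(1.277) = 0.24451358
ln(W_f) - ln(W_i) = 2.0228712 - 0.24451358 = 1.7783576
SGR = 1.7783576 / 326 * 100 = 0.545508 %/day

0.545508 %/day


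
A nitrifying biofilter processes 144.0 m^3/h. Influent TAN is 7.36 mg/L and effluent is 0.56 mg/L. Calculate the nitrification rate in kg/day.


Concentration drop: TAN_in - TAN_out = 7.36 - 0.56 = 6.8 mg/L
Hourly TAN removed = Q * dTAN = 144.0 m^3/h * 6.8 mg/L = 979.2 g/h  (m^3/h * mg/L = g/h)
Daily TAN removed = 979.2 * 24 = 23500.8 g/day
Convert to kg/day: 23500.8 / 1000 = 23.5008 kg/day

23.5008 kg/day


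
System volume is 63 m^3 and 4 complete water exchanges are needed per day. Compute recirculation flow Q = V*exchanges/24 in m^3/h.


Daily recirculation volume = 63 m^3 * 4 = 252 m^3/day
Flow rate Q = daily volume / 24 h = 252 / 24 = 10.5 m^3/h

10.5 m^3/h


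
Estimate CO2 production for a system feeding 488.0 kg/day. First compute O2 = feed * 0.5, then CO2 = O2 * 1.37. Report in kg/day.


O2 = 488.0 * 0.5 = 244
CO2 = 244 * 1.37 = 334.28

334.28 kg/day


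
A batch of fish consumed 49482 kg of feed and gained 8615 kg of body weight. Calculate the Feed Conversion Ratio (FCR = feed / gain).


FCR = feed consumed / weight gained
FCR = 49482 kg / 8615 kg = 5.7437

5.7437


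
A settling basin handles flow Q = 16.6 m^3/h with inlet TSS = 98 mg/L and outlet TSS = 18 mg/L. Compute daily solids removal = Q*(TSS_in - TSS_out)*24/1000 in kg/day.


Concentration drop: TSS_in - TSS_out = 98 - 18 = 80 mg/L
Hourly solids removed = Q * dTSS = 16.6 m^3/h * 80 mg/L = 1328 g/h  (m^3/h * mg/L = g/h)
Daily solids removed = 1328 * 24 = 31872 g/day
Convert g to kg: 31872 / 1000 = 31.872 kg/day

31.872 kg/day


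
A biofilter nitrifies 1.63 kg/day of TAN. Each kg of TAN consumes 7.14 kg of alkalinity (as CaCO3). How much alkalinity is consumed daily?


Alkalinity factor: 7.14 kg CaCO3 consumed per kg TAN nitrified
alk = 1.63 kg TAN * 7.14 = 11.6382 kg CaCO3/day

11.6382 kg CaCO3/day


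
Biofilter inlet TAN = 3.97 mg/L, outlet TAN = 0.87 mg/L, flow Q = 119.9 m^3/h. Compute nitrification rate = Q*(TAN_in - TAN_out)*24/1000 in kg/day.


Concentration drop: TAN_in - TAN_out = 3.97 - 0.87 = 3.1 mg/L
Hourly TAN removed = Q * dTAN = 119.9 m^3/h * 3.1 mg/L = 371.69 g/h  (m^3/h * mg/L = g/h)
Daily TAN removed = 371.69 * 24 = 8920.56 g/day
Convert to kg/day: 8920.56 / 1000 = 8.92056 kg/day

8.92056 kg/day


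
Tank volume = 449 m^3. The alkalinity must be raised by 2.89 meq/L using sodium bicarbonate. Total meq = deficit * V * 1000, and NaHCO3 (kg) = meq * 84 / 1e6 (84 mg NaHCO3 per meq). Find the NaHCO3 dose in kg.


Tank volume in L = 449 m^3 * 1000 = 449000 L
Total meq required = 2.89 meq/L * 449000 L = 1297610 meq
NaHCO3 mass = 1297610 meq * 84 mg/meq / 1e6 = 108.999 kg

108.999 kg


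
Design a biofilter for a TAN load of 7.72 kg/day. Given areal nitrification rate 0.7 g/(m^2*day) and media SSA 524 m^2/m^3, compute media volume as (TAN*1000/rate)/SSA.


A = 7.72*1000 / 0.7 = 11028.571 m^2
V = 11028.571 / 524 = 21.0469

21.0469 m^3


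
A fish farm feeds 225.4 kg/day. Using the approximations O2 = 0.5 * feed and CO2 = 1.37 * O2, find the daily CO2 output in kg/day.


O2 = 225.4 * 0.5 = 112.7
CO2 = 112.7 * 1.37 = 154.399

154.399 kg/day


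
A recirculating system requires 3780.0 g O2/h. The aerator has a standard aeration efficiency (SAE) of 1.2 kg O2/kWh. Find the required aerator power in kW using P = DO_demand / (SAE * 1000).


SAE in g O2/kWh = 1.2 * 1000 = 1200 g/kWh
P = DO_demand / SAE_g = 3780.0 / 1200 = 3.15 kW

3.15 kW


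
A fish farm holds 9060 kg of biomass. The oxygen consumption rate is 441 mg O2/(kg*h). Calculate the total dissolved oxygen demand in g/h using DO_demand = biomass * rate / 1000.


Total O2 consumption (mg/h) = 9060 kg * 441 mg/(kg*h) = 3995460 mg/h
Convert to g/h: 3995460 / 1000 = 3995.46 g/h

3995.46 g/h


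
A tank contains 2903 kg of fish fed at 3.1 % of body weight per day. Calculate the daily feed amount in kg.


Feeding rate fraction = 3.1% / 100 = 0.031
Daily feed = 2903 kg * 0.031 = 89.993 kg/day

89.993 kg/day


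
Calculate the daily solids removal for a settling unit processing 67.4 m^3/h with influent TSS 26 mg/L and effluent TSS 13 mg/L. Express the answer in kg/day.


Concentration drop: TSS_in - TSS_out = 26 - 13 = 13 mg/L
Hourly solids removed = Q * dTSS = 67.4 m^3/h * 13 mg/L = 876.2 g/h  (m^3/h * mg/L = g/h)
Daily solids removed = 876.2 * 24 = 21028.8 g/day
Convert g to kg: 21028.8 / 1000 = 21.0288 kg/day

21.0288 kg/day


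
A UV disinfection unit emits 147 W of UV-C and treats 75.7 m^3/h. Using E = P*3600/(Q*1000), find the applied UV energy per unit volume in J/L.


Energy delivered per hour = 147 W * 3600 s = 529200 J/h
Volume treated per hour = 75.7 m^3/h * 1000 = 75700 L/h
dose = 529200 / 75700 = 6.99075 J/L

6.99075 J/L


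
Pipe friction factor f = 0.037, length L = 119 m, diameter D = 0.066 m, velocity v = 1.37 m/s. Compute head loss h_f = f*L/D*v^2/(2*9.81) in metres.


v^2 = 1.37^2 = 1.8769 m^2/s^2
L/D = 119/0.066 = 1803.0303
h_f = f*(L/D)*v^2/(2g) = 0.037 * 1803.0303 * 1.8769 / 19.62 = 6.38185 m

6.38185 m


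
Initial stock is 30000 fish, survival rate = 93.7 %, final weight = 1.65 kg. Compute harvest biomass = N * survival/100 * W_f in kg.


Survivors = 30000 * 93.7/100 = 28110 fish
Harvest biomass = survivors * W_f = 28110 * 1.65 = 46381.5 kg

46381.5 kg


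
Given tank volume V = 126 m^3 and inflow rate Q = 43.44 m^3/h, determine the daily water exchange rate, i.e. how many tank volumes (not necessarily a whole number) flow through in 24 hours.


Daily flow volume = 43.44 m^3/h * 24 h = 1042.56 m^3/day
Exchanges = daily flow / tank volume = 1042.56 / 126 = 8.27429 exchanges/day

8.27429 exchanges/day


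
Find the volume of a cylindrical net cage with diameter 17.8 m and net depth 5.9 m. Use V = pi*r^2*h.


r = d/2 = 17.8/2 = 8.9 m
Base area = pi*r^2 = pi*8.9^2 = 248.84555 m^2
Volume = 248.84555 * 5.9 = 1468.19 m^3

1468.19 m^3


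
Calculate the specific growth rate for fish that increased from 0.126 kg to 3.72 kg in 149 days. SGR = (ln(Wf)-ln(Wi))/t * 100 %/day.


ln(W_f) = ln(3.72) = 1.3137237
ln(W_i) = ln(0.126) = -2.0714734
ln(W_f) - ln(W_i) = 1.3137237 - -2.0714734 = 3.3851971
SGR = 3.3851971 / 149 * 100 = 2.27194 %/day

2.27194 %/day


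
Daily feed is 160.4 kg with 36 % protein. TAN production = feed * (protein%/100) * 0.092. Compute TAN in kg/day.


Protein in feed = 160.4 * 36/100 = 57.744 kg/day
TAN = protein * 0.092 = 57.744 * 0.092 = 5.312448 kg/day

5.312448 kg/day


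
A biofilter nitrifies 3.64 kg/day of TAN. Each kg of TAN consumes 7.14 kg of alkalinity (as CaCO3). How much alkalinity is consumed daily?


Alkalinity factor: 7.14 kg CaCO3 consumed per kg TAN nitrified
alk = 3.64 kg TAN * 7.14 = 25.9896 kg CaCO3/day

25.9896 kg CaCO3/day


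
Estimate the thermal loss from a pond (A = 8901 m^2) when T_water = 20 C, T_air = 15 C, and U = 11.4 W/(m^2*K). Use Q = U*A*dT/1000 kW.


Temperature difference dT = 20 - 15 = 5 K
Heat loss (W) = U * A * dT = 11.4 * 8901 * 5 = 507357 W
Convert to kW: 507357 / 1000 = 507.357 kW

507.357 kW


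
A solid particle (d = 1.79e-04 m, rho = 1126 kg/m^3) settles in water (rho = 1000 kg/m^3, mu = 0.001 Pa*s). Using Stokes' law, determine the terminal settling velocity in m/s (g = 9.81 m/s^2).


Density difference: rho_p - rho_f = 1126 - 1000 = 126 kg/m^3
d^2 = (1.79e-04)^2 = 3.2041e-08 m^2
Numerator = (rho_p - rho_f) * g * d^2 = 126 * 9.81 * 3.2041e-08 = 3.9604598e-05
Denominator = 18 * mu = 18 * 0.001 = 0.018
v_s = 3.9604598e-05 / 0.018 = 0.00220026 m/s
Check: Re = rho_f * v_s * d / mu = 1000 * 0.00220026 * 1.79e-04 / 0.001 = 0.394 < 1, so Stokes' law applies.

0.00220026 m/s


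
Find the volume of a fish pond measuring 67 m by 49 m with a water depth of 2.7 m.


Base area = L * W = 67 * 49 = 3283 m^2
Volume = area * depth = 3283 * 2.7 = 8864.1 m^3

8864.1 m^3


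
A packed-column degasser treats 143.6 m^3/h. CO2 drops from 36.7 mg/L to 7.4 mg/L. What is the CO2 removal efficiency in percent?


CO2_out / CO2_in = 7.4 / 36.7 = 0.20163488
Fraction remaining = 0.20163488
efficiency = (1 - 0.20163488) * 100 = 79.8365 %

79.8365 %


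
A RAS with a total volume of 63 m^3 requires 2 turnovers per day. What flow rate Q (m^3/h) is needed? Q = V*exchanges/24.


Daily recirculation volume = 63 m^3 * 2 = 126 m^3/day
Flow rate Q = daily volume / 24 h = 126 / 24 = 5.25 m^3/h

5.25 m^3/h


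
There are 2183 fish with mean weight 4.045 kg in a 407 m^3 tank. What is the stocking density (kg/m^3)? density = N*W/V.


Total biomass = 2183 fish * 4.045 kg = 8830.235 kg
Density = total biomass / volume = 8830.235 / 407 = 21.6959 kg/m^3

21.6959 kg/m^3


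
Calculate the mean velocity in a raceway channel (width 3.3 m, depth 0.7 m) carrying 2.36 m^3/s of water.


Cross-sectional area = W * d = 3.3 * 0.7 = 2.31 m^2
Velocity = Q / A = 2.36 / 2.31 = 1.02165 m/s

1.02165 m/s


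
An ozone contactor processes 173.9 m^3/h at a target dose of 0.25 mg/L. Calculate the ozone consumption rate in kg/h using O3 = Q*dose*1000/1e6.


O3 demand (mg/h) = Q * dose * 1000 = 173.9 * 0.25 * 1000 = 43475 mg/h
Convert mg to kg: 43475 / 1e6 = 0.043475 kg/h

0.043475 kg/h


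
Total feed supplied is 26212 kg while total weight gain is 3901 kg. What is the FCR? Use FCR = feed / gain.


FCR = feed consumed / weight gained
FCR = 26212 kg / 3901 kg = 6.7193

6.7193


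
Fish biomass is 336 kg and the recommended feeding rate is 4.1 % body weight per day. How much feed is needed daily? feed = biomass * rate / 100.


Feeding rate fraction = 4.1% / 100 = 0.041
Daily feed = 336 kg * 0.041 = 13.776 kg/day

13.776 kg/day


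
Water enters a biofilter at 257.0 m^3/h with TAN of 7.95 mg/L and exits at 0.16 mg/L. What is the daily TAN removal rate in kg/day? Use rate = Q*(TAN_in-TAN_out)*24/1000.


Concentration drop: TAN_in - TAN_out = 7.95 - 0.16 = 7.79 mg/L
Hourly TAN removed = Q * dTAN = 257.0 m^3/h * 7.79 mg/L = 2002.03 g/h  (m^3/h * mg/L = g/h)
Daily TAN removed = 2002.03 * 24 = 48048.72 g/day
Convert to kg/day: 48048.72 / 1000 = 48.04872 kg/day

48.04872 kg/day


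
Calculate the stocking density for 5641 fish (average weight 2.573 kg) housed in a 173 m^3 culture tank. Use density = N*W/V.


Total biomass = 5641 fish * 2.573 kg = 14514.293 kg
Density = total biomass / volume = 14514.293 / 173 = 83.8976 kg/m^3

83.8976 kg/m^3


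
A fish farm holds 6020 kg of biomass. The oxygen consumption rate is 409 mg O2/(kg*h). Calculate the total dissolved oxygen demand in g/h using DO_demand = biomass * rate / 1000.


Total O2 consumption (mg/h) = 6020 kg * 409 mg/(kg*h) = 2462180 mg/h
Convert to g/h: 2462180 / 1000 = 2462.18 g/h

2462.18 g/h


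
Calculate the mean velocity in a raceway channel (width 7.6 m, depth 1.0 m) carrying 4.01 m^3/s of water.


Cross-sectional area = W * d = 7.6 * 1.0 = 7.6 m^2
Velocity = Q / A = 4.01 / 7.6 = 0.527632 m/s

0.527632 m/s


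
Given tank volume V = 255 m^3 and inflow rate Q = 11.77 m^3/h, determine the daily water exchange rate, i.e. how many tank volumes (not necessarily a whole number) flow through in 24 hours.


Daily flow volume = 11.77 m^3/h * 24 h = 282.48 m^3/day
Exchanges = daily flow / tank volume = 282.48 / 255 = 1.10776 exchanges/day

1.10776 exchanges/day


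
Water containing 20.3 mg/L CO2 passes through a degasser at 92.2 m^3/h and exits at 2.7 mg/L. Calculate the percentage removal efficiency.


CO2_out / CO2_in = 2.7 / 20.3 = 0.13300493
Fraction remaining = 0.13300493
efficiency = (1 - 0.13300493) * 100 = 86.6995 %

86.6995 %


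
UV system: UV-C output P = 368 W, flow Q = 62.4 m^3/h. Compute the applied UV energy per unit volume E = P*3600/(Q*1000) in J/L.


Energy delivered per hour = 368 W * 3600 s = 1324800 J/h
Volume treated per hour = 62.4 m^3/h * 1000 = 62400 L/h
dose = 1324800 / 62400 = 21.2308 J/L

21.2308 J/L


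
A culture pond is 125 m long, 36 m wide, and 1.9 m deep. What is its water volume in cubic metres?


Base area = L * W = 125 * 36 = 4500 m^2
Volume = area * depth = 4500 * 1.9 = 8550 m^3

8550 m^3


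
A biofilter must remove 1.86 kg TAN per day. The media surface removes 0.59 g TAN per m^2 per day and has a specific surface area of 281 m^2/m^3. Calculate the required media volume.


A = 1.86*1000 / 0.59 = 3152.5424 m^2
V = 3152.5424 / 281 = 11.219

11.219 m^3


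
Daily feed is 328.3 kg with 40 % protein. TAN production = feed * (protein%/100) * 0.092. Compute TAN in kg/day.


Protein in feed = 328.3 * 40/100 = 131.32 kg/day
TAN = protein * 0.092 = 131.32 * 0.092 = 12.08144 kg/day

12.08144 kg/day


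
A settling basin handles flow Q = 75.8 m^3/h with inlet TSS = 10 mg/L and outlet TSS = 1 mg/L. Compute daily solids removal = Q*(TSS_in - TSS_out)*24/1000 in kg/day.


Concentration drop: TSS_in - TSS_out = 10 - 1 = 9 mg/L
Hourly solids removed = Q * dTSS = 75.8 m^3/h * 9 mg/L = 682.2 g/h  (m^3/h * mg/L = g/h)
Daily solids removed = 682.2 * 24 = 16372.8 g/day
Convert g to kg: 16372.8 / 1000 = 16.3728 kg/day

16.3728 kg/day


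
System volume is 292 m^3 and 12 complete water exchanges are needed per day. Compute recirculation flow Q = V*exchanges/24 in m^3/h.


Daily recirculation volume = 292 m^3 * 12 = 3504 m^3/day
Flow rate Q = daily volume / 24 h = 3504 / 24 = 146 m^3/h

146 m^3/h


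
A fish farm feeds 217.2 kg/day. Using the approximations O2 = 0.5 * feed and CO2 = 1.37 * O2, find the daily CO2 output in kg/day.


O2 = 217.2 * 0.5 = 108.6
CO2 = 108.6 * 1.37 = 148.782

148.782 kg/day


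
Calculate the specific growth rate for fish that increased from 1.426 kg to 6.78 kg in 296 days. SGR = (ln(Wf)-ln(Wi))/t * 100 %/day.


ln(W_f) = ln(6.78) = 1.9139771
ln(W_i) = ln(1.426) = 0.35487332
ln(W_f) - ln(W_i) = 1.9139771 - 0.35487332 = 1.5591038
SGR = 1.5591038 / 296 * 100 = 0.526724 %/day

0.526724 %/day


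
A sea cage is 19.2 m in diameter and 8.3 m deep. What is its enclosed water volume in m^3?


r = d/2 = 19.2/2 = 9.6 m
Base area = pi*r^2 = pi*9.6^2 = 289.52918 m^2
Volume = 289.52918 * 8.3 = 2403.09 m^3

2403.09 m^3


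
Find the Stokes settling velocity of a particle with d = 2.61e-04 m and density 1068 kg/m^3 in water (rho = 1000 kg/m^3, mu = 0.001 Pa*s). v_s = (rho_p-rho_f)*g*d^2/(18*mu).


Density difference: rho_p - rho_f = 1068 - 1000 = 68 kg/m^3
d^2 = (2.61e-04)^2 = 6.8121e-08 m^2
Numerator = (rho_p - rho_f) * g * d^2 = 68 * 9.81 * 6.8121e-08 = 4.5442157e-05
Denominator = 18 * mu = 18 * 0.001 = 0.018
v_s = 4.5442157e-05 / 0.018 = 0.00252456 m/s
Check: Re = rho_f * v_s * d / mu = 1000 * 0.00252456 * 2.61e-04 / 0.001 = 0.659 < 1, so Stokes' law applies.

0.00252456 m/s


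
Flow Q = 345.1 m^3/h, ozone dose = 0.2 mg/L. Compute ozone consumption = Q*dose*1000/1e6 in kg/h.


O3 demand (mg/h) = Q * dose * 1000 = 345.1 * 0.2 * 1000 = 69020 mg/h
Convert mg to kg: 69020 / 1e6 = 0.06902 kg/h

0.06902 kg/h


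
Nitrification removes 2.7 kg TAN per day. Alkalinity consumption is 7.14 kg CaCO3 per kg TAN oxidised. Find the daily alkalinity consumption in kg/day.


Alkalinity factor: 7.14 kg CaCO3 consumed per kg TAN nitrified
alk = 2.7 kg TAN * 7.14 = 19.278 kg CaCO3/day

19.278 kg CaCO3/day


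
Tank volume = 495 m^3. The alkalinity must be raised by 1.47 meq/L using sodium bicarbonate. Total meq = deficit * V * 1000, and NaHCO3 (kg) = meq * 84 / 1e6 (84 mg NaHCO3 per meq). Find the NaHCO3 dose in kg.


Tank volume in L = 495 m^3 * 1000 = 495000 L
Total meq required = 1.47 meq/L * 495000 L = 727650 meq
NaHCO3 mass = 727650 meq * 84 mg/meq / 1e6 = 61.1226 kg

61.1226 kg


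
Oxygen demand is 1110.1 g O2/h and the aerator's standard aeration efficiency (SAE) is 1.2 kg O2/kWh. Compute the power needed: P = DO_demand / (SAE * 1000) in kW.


SAE in g O2/kWh = 1.2 * 1000 = 1200 g/kWh
P = DO_demand / SAE_g = 1110.1 / 1200 = 0.925083 kW

0.925083 kW


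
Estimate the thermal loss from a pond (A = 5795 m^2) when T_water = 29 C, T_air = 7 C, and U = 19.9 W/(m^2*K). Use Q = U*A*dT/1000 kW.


Temperature difference dT = 29 - 7 = 22 K
Heat loss (W) = U * A * dT = 19.9 * 5795 * 22 = 2537051 W
Convert to kW: 2537051 / 1000 = 2537.051 kW

2537.051 kW


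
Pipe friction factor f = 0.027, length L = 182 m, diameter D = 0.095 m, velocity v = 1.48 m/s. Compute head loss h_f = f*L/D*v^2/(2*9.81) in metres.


v^2 = 1.48^2 = 2.1904 m^2/s^2
L/D = 182/0.095 = 1915.7895
h_f = f*(L/D)*v^2/(2g) = 0.027 * 1915.7895 * 2.1904 / 19.62 = 5.77479 m

5.77479 m


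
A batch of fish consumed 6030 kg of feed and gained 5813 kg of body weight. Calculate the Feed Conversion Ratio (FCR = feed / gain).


FCR = feed consumed / weight gained
FCR = 6030 kg / 5813 kg = 1.03733

1.03733


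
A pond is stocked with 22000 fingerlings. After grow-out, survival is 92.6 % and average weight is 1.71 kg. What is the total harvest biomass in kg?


Survivors = 22000 * 92.6/100 = 20372 fish
Harvest biomass = survivors * W_f = 20372 * 1.71 = 34836.12 kg

34836.12 kg


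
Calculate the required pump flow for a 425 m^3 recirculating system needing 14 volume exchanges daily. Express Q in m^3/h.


Daily recirculation volume = 425 m^3 * 14 = 5950 m^3/day
Flow rate Q = daily volume / 24 h = 5950 / 24 = 247.917 m^3/h

247.917 m^3/h


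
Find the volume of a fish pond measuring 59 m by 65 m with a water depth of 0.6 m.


Base area = L * W = 59 * 65 = 3835 m^2
Volume = area * depth = 3835 * 0.6 = 2301 m^3

2301 m^3


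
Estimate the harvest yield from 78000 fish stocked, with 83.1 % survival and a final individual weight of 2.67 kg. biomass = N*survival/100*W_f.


Survivors = 78000 * 83.1/100 = 64818 fish
Harvest biomass = survivors * W_f = 64818 * 2.67 = 173064.06 kg

173064.06 kg


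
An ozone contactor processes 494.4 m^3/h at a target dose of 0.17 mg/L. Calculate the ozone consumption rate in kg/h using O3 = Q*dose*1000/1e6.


O3 demand (mg/h) = Q * dose * 1000 = 494.4 * 0.17 * 1000 = 84048 mg/h
Convert mg to kg: 84048 / 1e6 = 0.084048 kg/h

0.084048 kg/h


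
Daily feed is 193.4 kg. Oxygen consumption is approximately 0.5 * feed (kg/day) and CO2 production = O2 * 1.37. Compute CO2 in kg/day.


O2 = 193.4 * 0.5 = 96.7
CO2 = 96.7 * 1.37 = 132.479

132.479 kg/day


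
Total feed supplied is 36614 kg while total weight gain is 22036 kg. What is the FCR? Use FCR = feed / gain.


FCR = feed consumed / weight gained
FCR = 36614 kg / 22036 kg = 1.66155

1.66155


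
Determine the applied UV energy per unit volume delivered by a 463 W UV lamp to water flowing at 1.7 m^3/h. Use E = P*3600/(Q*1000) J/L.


Energy delivered per hour = 463 W * 3600 s = 1666800 J/h
Volume treated per hour = 1.7 m^3/h * 1000 = 1700 L/h
dose = 1666800 / 1700 = 980.471 J/L

980.471 J/L


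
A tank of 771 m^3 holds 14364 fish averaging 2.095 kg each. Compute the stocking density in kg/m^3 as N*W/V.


Total biomass = 14364 fish * 2.095 kg = 30092.58 kg
Density = total biomass / volume = 30092.58 / 771 = 39.0306 kg/m^3

39.0306 kg/m^3


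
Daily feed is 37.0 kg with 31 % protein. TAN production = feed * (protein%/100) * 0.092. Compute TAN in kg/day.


Protein in feed = 37.0 * 31/100 = 11.47 kg/day
TAN = protein * 0.092 = 11.47 * 0.092 = 1.05524 kg/day

1.05524 kg/day


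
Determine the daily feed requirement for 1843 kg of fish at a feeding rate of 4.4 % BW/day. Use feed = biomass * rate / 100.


Feeding rate fraction = 4.4% / 100 = 0.044
Daily feed = 1843 kg * 0.044 = 81.092 kg/day

81.092 kg/day


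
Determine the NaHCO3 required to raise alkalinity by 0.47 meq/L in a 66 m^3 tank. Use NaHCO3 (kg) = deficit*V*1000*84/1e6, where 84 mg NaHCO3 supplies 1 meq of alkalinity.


Tank volume in L = 66 m^3 * 1000 = 66000 L
Total meq required = 0.47 meq/L * 66000 L = 31020 meq
NaHCO3 mass = 31020 meq * 84 mg/meq / 1e6 = 2.60568 kg

2.60568 kg


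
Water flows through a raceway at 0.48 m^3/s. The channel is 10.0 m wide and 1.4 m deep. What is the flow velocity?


Cross-sectional area = W * d = 10.0 * 1.4 = 14 m^2
Velocity = Q / A = 0.48 / 14 = 0.0342857 m/s

0.0342857 m/s


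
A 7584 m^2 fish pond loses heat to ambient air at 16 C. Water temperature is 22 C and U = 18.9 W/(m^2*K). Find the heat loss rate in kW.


Temperature difference dT = 22 - 16 = 6 K
Heat loss (W) = U * A * dT = 18.9 * 7584 * 6 = 860025.6 W
Convert to kW: 860025.6 / 1000 = 860.0256 kW

860.0256 kW


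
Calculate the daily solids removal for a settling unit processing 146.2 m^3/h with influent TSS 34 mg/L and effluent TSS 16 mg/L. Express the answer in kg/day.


Concentration drop: TSS_in - TSS_out = 34 - 16 = 18 mg/L
Hourly solids removed = Q * dTSS = 146.2 m^3/h * 18 mg/L = 2631.6 g/h  (m^3/h * mg/L = g/h)
Daily solids removed = 2631.6 * 24 = 63158.4 g/day
Convert g to kg: 63158.4 / 1000 = 63.1584 kg/day

63.1584 kg/day


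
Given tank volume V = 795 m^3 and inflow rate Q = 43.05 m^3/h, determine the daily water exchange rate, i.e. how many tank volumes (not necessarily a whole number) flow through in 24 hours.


Daily flow volume = 43.05 m^3/h * 24 h = 1033.2 m^3/day
Exchanges = daily flow / tank volume = 1033.2 / 795 = 1.29962 exchanges/day

1.29962 exchanges/day


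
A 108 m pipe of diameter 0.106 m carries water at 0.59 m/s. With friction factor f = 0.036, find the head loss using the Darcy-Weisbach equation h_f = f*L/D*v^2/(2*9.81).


v^2 = 0.59^2 = 0.3481 m^2/s^2
L/D = 108/0.106 = 1018.8679
h_f = f*(L/D)*v^2/(2g) = 0.036 * 1018.8679 * 0.3481 / 19.62 = 0.650767 m

0.650767 m


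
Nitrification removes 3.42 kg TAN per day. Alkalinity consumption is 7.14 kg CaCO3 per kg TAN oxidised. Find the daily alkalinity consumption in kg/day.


Alkalinity factor: 7.14 kg CaCO3 consumed per kg TAN nitrified
alk = 3.42 kg TAN * 7.14 = 24.4188 kg CaCO3/day

24.4188 kg CaCO3/day


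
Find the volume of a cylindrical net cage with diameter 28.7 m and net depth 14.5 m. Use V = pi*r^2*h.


r = d/2 = 28.7/2 = 14.35 m
Base area = pi*r^2 = pi*14.35^2 = 646.92461 m^2
Volume = 646.92461 * 14.5 = 9380.41 m^3

9380.41 m^3


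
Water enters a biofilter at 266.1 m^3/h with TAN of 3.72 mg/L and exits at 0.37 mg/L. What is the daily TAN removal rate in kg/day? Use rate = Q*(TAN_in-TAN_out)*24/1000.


Concentration drop: TAN_in - TAN_out = 3.72 - 0.37 = 3.35 mg/L
Hourly TAN removed = Q * dTAN = 266.1 m^3/h * 3.35 mg/L = 891.435 g/h  (m^3/h * mg/L = g/h)
Daily TAN removed = 891.435 * 24 = 21394.44 g/day
Convert to kg/day: 21394.44 / 1000 = 21.39444 kg/day

21.39444 kg/day


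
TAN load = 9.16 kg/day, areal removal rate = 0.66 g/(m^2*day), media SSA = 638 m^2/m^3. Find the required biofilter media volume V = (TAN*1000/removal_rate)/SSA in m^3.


A = 9.16*1000 / 0.66 = 13878.788 m^2
V = 13878.788 / 638 = 21.7536

21.7536 m^3


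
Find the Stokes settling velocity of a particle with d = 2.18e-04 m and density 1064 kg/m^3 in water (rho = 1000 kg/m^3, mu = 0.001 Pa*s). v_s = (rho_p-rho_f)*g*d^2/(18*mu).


Density difference: rho_p - rho_f = 1064 - 1000 = 64 kg/m^3
d^2 = (2.18e-04)^2 = 4.7524e-08 m^2
Numerator = (rho_p - rho_f) * g * d^2 = 64 * 9.81 * 4.7524e-08 = 2.9837468e-05
Denominator = 18 * mu = 18 * 0.001 = 0.018
v_s = 2.9837468e-05 / 0.018 = 0.00165764 m/s
Check: Re = rho_f * v_s * d / mu = 1000 * 0.00165764 * 2.18e-04 / 0.001 = 0.361 < 1, so Stokes' law applies.

0.00165764 m/s


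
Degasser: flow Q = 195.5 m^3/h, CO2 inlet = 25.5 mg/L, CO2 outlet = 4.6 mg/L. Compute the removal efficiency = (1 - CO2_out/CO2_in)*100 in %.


CO2_out / CO2_in = 4.6 / 25.5 = 0.18039216
Fraction remaining = 0.18039216
efficiency = (1 - 0.18039216) * 100 = 81.9608 %

81.9608 %


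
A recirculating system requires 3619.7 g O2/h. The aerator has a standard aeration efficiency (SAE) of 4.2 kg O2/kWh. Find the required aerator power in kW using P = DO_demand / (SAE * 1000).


SAE in g O2/kWh = 4.2 * 1000 = 4200 g/kWh
P = DO_demand / SAE_g = 3619.7 / 4200 = 0.861833 kW

0.861833 kW


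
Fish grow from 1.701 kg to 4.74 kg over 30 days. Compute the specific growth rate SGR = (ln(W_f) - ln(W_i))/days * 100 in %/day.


ln(W_f) = ln(4.74) = 1.5560371
ln(W_i) = ln(1.701) = 0.53121631
ln(W_f) - ln(W_i) = 1.5560371 - 0.53121631 = 1.0248208
SGR = 1.0248208 / 30 * 100 = 3.41607 %/day

3.41607 %/day


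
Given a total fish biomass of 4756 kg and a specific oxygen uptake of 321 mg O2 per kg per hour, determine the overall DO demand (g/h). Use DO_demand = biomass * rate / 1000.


Total O2 consumption (mg/h) = 4756 kg * 321 mg/(kg*h) = 1526676 mg/h
Convert to g/h: 1526676 / 1000 = 1526.676 g/h

1526.676 g/h


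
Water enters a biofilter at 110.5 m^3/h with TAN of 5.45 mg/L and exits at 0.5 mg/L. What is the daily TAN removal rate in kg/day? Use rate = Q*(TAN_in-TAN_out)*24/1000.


Concentration drop: TAN_in - TAN_out = 5.45 - 0.5 = 4.95 mg/L
Hourly TAN removed = Q * dTAN = 110.5 m^3/h * 4.95 mg/L = 546.975 g/h  (m^3/h * mg/L = g/h)
Daily TAN removed = 546.975 * 24 = 13127.4 g/day
Convert to kg/day: 13127.4 / 1000 = 13.1274 kg/day

13.1274 kg/day


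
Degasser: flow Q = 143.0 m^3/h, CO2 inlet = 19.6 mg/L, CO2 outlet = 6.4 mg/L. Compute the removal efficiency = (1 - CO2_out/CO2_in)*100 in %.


CO2_out / CO2_in = 6.4 / 19.6 = 0.32653061
Fraction remaining = 0.32653061
efficiency = (1 - 0.32653061) * 100 = 67.3469 %

67.3469 %


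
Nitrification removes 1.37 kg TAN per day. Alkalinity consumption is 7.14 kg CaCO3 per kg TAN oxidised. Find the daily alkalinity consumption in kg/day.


Alkalinity factor: 7.14 kg CaCO3 consumed per kg TAN nitrified
alk = 1.37 kg TAN * 7.14 = 9.7818 kg CaCO3/day

9.7818 kg CaCO3/day


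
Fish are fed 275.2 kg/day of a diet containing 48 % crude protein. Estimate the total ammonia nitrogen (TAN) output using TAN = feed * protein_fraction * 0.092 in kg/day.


Protein in feed = 275.2 * 48/100 = 132.096 kg/day
TAN = protein * 0.092 = 132.096 * 0.092 = 12.152832 kg/day

12.152832 kg/day


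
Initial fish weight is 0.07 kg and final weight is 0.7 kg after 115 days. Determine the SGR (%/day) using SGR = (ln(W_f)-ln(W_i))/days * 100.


ln(W_f) = ln(0.7) = -0.35667494
ln(W_i) = ln(0.07) = -2.65926
ln(W_f) - ln(W_i) = -0.35667494 - -2.65926 = 2.3025851
SGR = 2.3025851 / 115 * 100 = 2.00225 %/day

2.00225 %/day


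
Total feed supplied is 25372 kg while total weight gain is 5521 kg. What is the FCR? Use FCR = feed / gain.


FCR = feed consumed / weight gained
FCR = 25372 kg / 5521 kg = 4.59554

4.59554


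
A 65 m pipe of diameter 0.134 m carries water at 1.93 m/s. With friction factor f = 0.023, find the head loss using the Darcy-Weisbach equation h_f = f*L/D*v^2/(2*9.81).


v^2 = 1.93^2 = 3.7249 m^2/s^2
L/D = 65/0.134 = 485.07463
h_f = f*(L/D)*v^2/(2g) = 0.023 * 485.07463 * 3.7249 / 19.62 = 2.11813 m

2.11813 m


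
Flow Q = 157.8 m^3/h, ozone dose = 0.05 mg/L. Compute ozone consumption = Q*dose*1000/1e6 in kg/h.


O3 demand (mg/h) = Q * dose * 1000 = 157.8 * 0.05 * 1000 = 7890 mg/h
Convert mg to kg: 7890 / 1e6 = 0.00789 kg/h

0.00789 kg/h


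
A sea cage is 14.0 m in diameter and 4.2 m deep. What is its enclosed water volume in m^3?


r = d/2 = 14.0/2 = 7 m
Base area = pi*r^2 = pi*7^2 = 153.93804 m^2
Volume = 153.93804 * 4.2 = 646.54 m^3

646.54 m^3


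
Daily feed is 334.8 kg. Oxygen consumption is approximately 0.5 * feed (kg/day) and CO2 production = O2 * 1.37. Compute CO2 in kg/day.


O2 = 334.8 * 0.5 = 167.4
CO2 = 167.4 * 1.37 = 229.338

229.338 kg/day


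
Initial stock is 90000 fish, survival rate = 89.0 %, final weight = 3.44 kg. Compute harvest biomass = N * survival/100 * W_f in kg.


Survivors = 90000 * 89.0/100 = 80100 fish
Harvest biomass = survivors * W_f = 80100 * 3.44 = 275544 kg

275544 kg


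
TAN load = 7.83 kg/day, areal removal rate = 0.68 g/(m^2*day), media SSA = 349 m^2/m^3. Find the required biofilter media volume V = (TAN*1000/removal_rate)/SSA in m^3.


A = 7.83*1000 / 0.68 = 11514.706 m^2
V = 11514.706 / 349 = 32.9934

32.9934 m^3


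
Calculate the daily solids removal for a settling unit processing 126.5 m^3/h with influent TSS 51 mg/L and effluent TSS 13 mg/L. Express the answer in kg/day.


Concentration drop: TSS_in - TSS_out = 51 - 13 = 38 mg/L
Hourly solids removed = Q * dTSS = 126.5 m^3/h * 38 mg/L = 4807 g/h  (m^3/h * mg/L = g/h)
Daily solids removed = 4807 * 24 = 115368 g/day
Convert g to kg: 115368 / 1000 = 115.368 kg/day

115.368 kg/day


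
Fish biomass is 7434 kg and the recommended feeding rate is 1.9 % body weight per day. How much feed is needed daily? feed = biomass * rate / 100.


Feeding rate fraction = 1.9% / 100 = 0.019
Daily feed = 7434 kg * 0.019 = 141.246 kg/day

141.246 kg/day


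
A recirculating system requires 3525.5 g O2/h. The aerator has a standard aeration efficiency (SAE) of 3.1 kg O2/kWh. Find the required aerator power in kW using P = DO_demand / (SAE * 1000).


SAE in g O2/kWh = 3.1 * 1000 = 3100 g/kWh
P = DO_demand / SAE_g = 3525.5 / 3100 = 1.13726 kW

1.13726 kW


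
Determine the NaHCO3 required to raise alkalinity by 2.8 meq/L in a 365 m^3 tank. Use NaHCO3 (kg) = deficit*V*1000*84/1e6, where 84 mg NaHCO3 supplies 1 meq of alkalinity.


Tank volume in L = 365 m^3 * 1000 = 365000 L
Total meq required = 2.8 meq/L * 365000 L = 1022000 meq
NaHCO3 mass = 1022000 meq * 84 mg/meq / 1e6 = 85.848 kg

85.848 kg


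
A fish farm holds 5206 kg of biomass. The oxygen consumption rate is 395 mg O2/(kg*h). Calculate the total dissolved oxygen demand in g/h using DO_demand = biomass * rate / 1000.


Total O2 consumption (mg/h) = 5206 kg * 395 mg/(kg*h) = 2056370 mg/h
Convert to g/h: 2056370 / 1000 = 2056.37 g/h

2056.37 g/h


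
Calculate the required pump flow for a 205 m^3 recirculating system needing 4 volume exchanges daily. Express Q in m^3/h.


Daily recirculation volume = 205 m^3 * 4 = 820 m^3/day
Flow rate Q = daily volume / 24 h = 820 / 24 = 34.1667 m^3/h

34.1667 m^3/h


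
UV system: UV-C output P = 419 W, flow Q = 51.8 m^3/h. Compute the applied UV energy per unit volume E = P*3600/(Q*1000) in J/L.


Energy delivered per hour = 419 W * 3600 s = 1508400 J/h
Volume treated per hour = 51.8 m^3/h * 1000 = 51800 L/h
dose = 1508400 / 51800 = 29.1197 J/L

29.1197 J/L


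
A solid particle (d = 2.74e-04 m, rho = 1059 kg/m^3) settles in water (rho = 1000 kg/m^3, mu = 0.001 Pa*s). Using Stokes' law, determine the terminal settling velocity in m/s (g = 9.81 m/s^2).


Density difference: rho_p - rho_f = 1059 - 1000 = 59 kg/m^3
d^2 = (2.74e-04)^2 = 7.5076e-08 m^2
Numerator = (rho_p - rho_f) * g * d^2 = 59 * 9.81 * 7.5076e-08 = 4.3453238e-05
Denominator = 18 * mu = 18 * 0.001 = 0.018
v_s = 4.3453238e-05 / 0.018 = 0.00241407 m/s
Check: Re = rho_f * v_s * d / mu = 1000 * 0.00241407 * 2.74e-04 / 0.001 = 0.661 < 1, so Stokes' law applies.

0.00241407 m/s


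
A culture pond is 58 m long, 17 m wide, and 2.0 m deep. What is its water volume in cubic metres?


Base area = L * W = 58 * 17 = 986 m^2
Volume = area * depth = 986 * 2.0 = 1972 m^3

1972 m^3


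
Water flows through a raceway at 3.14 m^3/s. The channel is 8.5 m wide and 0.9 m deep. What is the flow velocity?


Cross-sectional area = W * d = 8.5 * 0.9 = 7.65 m^2
Velocity = Q / A = 3.14 / 7.65 = 0.410458 m/s

0.410458 m/s


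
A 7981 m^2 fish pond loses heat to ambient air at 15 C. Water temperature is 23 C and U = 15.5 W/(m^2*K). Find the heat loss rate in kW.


Temperature difference dT = 23 - 15 = 8 K
Heat loss (W) = U * A * dT = 15.5 * 7981 * 8 = 989644 W
Convert to kW: 989644 / 1000 = 989.644 kW

989.644 kW


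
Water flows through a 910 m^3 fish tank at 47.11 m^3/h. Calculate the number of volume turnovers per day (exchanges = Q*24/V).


Daily flow volume = 47.11 m^3/h * 24 h = 1130.64 m^3/day
Exchanges = daily flow / tank volume = 1130.64 / 910 = 1.24246 exchanges/day

1.24246 exchanges/day


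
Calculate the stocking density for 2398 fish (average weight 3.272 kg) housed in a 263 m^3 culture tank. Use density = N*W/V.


Total biomass = 2398 fish * 3.272 kg = 7846.256 kg
Density = total biomass / volume = 7846.256 / 263 = 29.8337 kg/m^3

29.8337 kg/m^3


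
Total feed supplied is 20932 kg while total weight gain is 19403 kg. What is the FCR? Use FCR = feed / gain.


FCR = feed consumed / weight gained
FCR = 20932 kg / 19403 kg = 1.0788

1.0788


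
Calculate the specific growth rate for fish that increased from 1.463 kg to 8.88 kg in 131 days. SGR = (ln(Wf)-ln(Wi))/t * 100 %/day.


ln(W_f) = ln(8.88) = 2.1838016
ln(W_i) = ln(1.463) = 0.38048912
ln(W_f) - ln(W_i) = 2.1838016 - 0.38048912 = 1.8033125
SGR = 1.8033125 / 131 * 100 = 1.37657 %/day

1.37657 %/day


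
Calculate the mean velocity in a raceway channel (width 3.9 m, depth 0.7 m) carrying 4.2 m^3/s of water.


Cross-sectional area = W * d = 3.9 * 0.7 = 2.73 m^2
Velocity = Q / A = 4.2 / 2.73 = 1.53846 m/s

1.53846 m/s


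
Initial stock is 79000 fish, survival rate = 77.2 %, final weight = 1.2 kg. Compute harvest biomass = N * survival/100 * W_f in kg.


Survivors = 79000 * 77.2/100 = 60988 fish
Harvest biomass = survivors * W_f = 60988 * 1.2 = 73185.6 kg

73185.6 kg


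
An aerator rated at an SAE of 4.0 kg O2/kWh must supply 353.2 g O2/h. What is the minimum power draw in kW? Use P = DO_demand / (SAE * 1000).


SAE in g O2/kWh = 4.0 * 1000 = 4000 g/kWh
P = DO_demand / SAE_g = 353.2 / 4000 = 0.0883 kW

0.0883 kW


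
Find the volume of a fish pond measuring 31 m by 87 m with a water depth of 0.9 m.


Base area = L * W = 31 * 87 = 2697 m^2
Volume = area * depth = 2697 * 0.9 = 2427.3 m^3

2427.3 m^3


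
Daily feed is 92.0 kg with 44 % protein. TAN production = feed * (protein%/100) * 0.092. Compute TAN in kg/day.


Protein in feed = 92.0 * 44/100 = 40.48 kg/day
TAN = protein * 0.092 = 40.48 * 0.092 = 3.72416 kg/day

3.72416 kg/day


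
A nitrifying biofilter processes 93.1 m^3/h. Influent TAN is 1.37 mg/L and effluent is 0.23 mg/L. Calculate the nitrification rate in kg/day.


Concentration drop: TAN_in - TAN_out = 1.37 - 0.23 = 1.14 mg/L
Hourly TAN removed = Q * dTAN = 93.1 m^3/h * 1.14 mg/L = 106.134 g/h  (m^3/h * mg/L = g/h)
Daily TAN removed = 106.134 * 24 = 2547.216 g/day
Convert to kg/day: 2547.216 / 1000 = 2.547216 kg/day

2.547216 kg/day


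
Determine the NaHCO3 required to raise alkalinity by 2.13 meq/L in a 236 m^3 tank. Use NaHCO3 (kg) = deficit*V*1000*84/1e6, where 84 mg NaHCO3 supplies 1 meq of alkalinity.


Tank volume in L = 236 m^3 * 1000 = 236000 L
Total meq required = 2.13 meq/L * 236000 L = 502680 meq
NaHCO3 mass = 502680 meq * 84 mg/meq / 1e6 = 42.2251 kg

42.2251 kg


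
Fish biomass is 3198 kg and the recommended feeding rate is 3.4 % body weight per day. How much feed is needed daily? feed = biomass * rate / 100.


Feeding rate fraction = 3.4% / 100 = 0.034
Daily feed = 3198 kg * 0.034 = 108.732 kg/day

108.732 kg/day


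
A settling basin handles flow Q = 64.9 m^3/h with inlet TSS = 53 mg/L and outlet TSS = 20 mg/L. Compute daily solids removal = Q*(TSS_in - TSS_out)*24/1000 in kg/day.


Concentration drop: TSS_in - TSS_out = 53 - 20 = 33 mg/L
Hourly solids removed = Q * dTSS = 64.9 m^3/h * 33 mg/L = 2141.7 g/h  (m^3/h * mg/L = g/h)
Daily solids removed = 2141.7 * 24 = 51400.8 g/day
Convert g to kg: 51400.8 / 1000 = 51.4008 kg/day

51.4008 kg/day


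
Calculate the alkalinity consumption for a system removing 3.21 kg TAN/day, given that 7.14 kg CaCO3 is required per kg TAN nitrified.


Alkalinity factor: 7.14 kg CaCO3 consumed per kg TAN nitrified
alk = 3.21 kg TAN * 7.14 = 22.9194 kg CaCO3/day

22.9194 kg CaCO3/day


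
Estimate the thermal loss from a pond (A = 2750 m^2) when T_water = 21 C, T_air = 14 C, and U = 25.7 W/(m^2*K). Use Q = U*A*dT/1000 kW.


Temperature difference dT = 21 - 14 = 7 K
Heat loss (W) = U * A * dT = 25.7 * 2750 * 7 = 494725 W
Convert to kW: 494725 / 1000 = 494.725 kW

494.725 kW


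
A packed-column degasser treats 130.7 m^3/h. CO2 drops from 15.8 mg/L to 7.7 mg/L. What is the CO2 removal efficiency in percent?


CO2_out / CO2_in = 7.7 / 15.8 = 0.48734177
Fraction remaining = 0.48734177
efficiency = (1 - 0.48734177) * 100 = 51.2658 %

51.2658 %


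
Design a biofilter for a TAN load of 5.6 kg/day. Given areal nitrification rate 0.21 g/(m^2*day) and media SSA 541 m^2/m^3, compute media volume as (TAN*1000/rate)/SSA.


A = 5.6*1000 / 0.21 = 26666.667 m^2
V = 26666.667 / 541 = 49.2914

49.2914 m^3


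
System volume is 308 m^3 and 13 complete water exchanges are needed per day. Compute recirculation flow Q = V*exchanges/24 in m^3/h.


Daily recirculation volume = 308 m^3 * 13 = 4004 m^3/day
Flow rate Q = daily volume / 24 h = 4004 / 24 = 166.833 m^3/h

166.833 m^3/h


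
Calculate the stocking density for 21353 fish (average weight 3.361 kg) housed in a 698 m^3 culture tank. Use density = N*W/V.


Total biomass = 21353 fish * 3.361 kg = 71767.433 kg
Density = total biomass / volume = 71767.433 / 698 = 102.819 kg/m^3

102.819 kg/m^3


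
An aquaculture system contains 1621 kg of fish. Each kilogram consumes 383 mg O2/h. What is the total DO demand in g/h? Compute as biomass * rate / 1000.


Total O2 consumption (mg/h) = 1621 kg * 383 mg/(kg*h) = 620843 mg/h
Convert to g/h: 620843 / 1000 = 620.843 g/h

620.843 g/h


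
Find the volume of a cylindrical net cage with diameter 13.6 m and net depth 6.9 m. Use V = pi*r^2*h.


r = d/2 = 13.6/2 = 6.8 m
Base area = pi*r^2 = pi*6.8^2 = 145.26724 m^2
Volume = 145.26724 * 6.9 = 1002.34 m^3

1002.34 m^3


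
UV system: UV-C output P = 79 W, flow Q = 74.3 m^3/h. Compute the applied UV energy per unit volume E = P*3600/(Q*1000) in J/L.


Energy delivered per hour = 79 W * 3600 s = 284400 J/h
Volume treated per hour = 74.3 m^3/h * 1000 = 74300 L/h
dose = 284400 / 74300 = 3.82773 J/L

3.82773 J/L


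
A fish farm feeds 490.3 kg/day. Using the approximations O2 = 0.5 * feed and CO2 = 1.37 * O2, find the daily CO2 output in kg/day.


O2 = 490.3 * 0.5 = 245.15
CO2 = 245.15 * 1.37 = 335.8555

335.8555 kg/day


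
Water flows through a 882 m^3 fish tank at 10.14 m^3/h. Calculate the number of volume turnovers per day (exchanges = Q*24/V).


Daily flow volume = 10.14 m^3/h * 24 h = 243.36 m^3/day
Exchanges = daily flow / tank volume = 243.36 / 882 = 0.275918 exchanges/day

0.275918 exchanges/day


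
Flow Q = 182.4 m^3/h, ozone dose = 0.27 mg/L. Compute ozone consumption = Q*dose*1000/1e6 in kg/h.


O3 demand (mg/h) = Q * dose * 1000 = 182.4 * 0.27 * 1000 = 49248 mg/h
Convert mg to kg: 49248 / 1e6 = 0.049248 kg/h

0.049248 kg/h


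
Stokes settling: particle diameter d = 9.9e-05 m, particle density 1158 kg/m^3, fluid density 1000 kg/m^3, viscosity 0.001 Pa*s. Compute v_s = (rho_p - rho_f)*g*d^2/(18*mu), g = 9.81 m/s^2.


Density difference: rho_p - rho_f = 1158 - 1000 = 158 kg/m^3
d^2 = (9.9e-05)^2 = 9.801e-09 m^2
Numerator = (rho_p - rho_f) * g * d^2 = 158 * 9.81 * 9.801e-09 = 1.5191354e-05
Denominator = 18 * mu = 18 * 0.001 = 0.018
v_s = 1.5191354e-05 / 0.018 = 8.43964e-04 m/s
Check: Re = rho_f * v_s * d / mu = 1000 * 8.43964e-04 * 9.9e-05 / 0.001 = 0.0836 < 1, so Stokes' law applies.

8.43964e-04 m/s
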